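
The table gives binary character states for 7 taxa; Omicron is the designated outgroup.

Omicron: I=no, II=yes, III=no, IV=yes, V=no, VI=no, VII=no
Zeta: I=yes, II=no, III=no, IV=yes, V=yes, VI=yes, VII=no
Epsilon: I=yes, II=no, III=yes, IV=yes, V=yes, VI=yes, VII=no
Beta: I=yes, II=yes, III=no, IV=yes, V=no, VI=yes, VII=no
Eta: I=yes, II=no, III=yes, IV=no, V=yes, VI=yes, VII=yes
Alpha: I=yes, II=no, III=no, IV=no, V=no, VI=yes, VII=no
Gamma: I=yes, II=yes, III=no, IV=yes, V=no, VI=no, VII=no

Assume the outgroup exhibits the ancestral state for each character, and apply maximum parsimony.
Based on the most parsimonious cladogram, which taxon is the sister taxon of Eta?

Epsilon

Character polarity is set by the outgroup: the derived state is whichever differs from the outgroup's state, so for II, IV the derived state is 'no', and for the remaining characters it is 'yes'.
I (derived state 'yes') is shared by all ingroup taxa — unites the whole ingroup.
Only Alpha, Epsilon, Eta, and Zeta show the derived state 'no' for II, supporting them as a clade.
Only Epsilon and Eta show the derived state 'yes' for III, supporting them as a clade.
IV (state 'no') occurs in Alpha and Eta but conflicts with the nesting implied by the other characters — most parsimoniously interpreted as homoplasy.
V: derived state 'yes' in Epsilon, Eta, and Zeta only — synapomorphy for {Epsilon, Eta, Zeta}.
Only Alpha, Beta, Epsilon, Eta, and Zeta show the derived state 'yes' for VI, supporting them as a clade.
VII: derived state 'yes' in Eta only — an autapomorphy, so it tells us nothing about relationships among taxa.
Most parsimonious ingroup topology: ((((Zeta,(Epsilon,Eta)),Alpha),Beta),Gamma).
Eta and Epsilon form a cherry on this tree, so they are sister taxa.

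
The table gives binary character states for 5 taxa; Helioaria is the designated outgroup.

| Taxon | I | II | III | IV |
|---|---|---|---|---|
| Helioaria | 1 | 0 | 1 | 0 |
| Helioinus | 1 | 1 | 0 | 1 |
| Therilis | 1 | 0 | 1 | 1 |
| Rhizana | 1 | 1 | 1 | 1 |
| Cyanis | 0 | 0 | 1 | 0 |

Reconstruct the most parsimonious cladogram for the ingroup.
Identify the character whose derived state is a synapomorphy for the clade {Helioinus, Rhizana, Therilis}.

IV

Character polarity is set by the outgroup: the derived state is whichever differs from the outgroup's state, so for I, III the derived state is '0', and for the remaining characters it is '1'.
I (derived state '0') is unique to Cyanis (autapomorphy; uninformative for grouping).
II: derived state '1' in Helioinus and Rhizana only — synapomorphy for {Helioinus, Rhizana}.
III (derived state '0') is unique to Helioinus (autapomorphy; uninformative for grouping).
IV: derived state '1' in Helioinus, Rhizana, and Therilis only — synapomorphy for {Helioinus, Rhizana, Therilis}.
Most parsimonious ingroup topology: (((Helioinus,Rhizana),Therilis),Cyanis).
The clade {Helioinus, Rhizana, Therilis} is supported by IV: its derived state '1' occurs in exactly those taxa and in no other taxon (including the outgroup).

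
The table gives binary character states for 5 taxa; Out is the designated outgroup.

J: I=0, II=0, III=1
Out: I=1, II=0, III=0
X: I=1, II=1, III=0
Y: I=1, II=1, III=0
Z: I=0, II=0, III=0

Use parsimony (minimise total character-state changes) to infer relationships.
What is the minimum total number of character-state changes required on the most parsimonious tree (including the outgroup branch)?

3

Character polarity is set by the outgroup: the derived state is whichever differs from the outgroup's state, so for I the derived state is '0', and for the remaining characters it is '1'.
I: derived state '0' in J and Z only — synapomorphy for {J, Z}.
II: derived state '1' in X and Y only — synapomorphy for {X, Y}.
III: derived state '1' in J only — an autapomorphy, so it tells us nothing about relationships among taxa.
Most parsimonious ingroup topology: ((Y,X),(J,Z)).
Changes per character on this tree: I: 1; II: 1; III: 1.
Total = 3.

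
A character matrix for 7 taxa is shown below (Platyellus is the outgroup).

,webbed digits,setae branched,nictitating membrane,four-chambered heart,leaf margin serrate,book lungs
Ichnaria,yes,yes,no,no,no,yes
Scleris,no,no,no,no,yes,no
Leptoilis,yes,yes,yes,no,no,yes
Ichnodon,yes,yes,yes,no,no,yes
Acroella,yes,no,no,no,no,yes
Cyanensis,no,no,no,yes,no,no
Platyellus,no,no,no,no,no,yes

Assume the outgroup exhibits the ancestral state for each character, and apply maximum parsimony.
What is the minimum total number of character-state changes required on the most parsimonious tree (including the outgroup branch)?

6

Character polarity is set by the outgroup: the derived state is whichever differs from the outgroup's state, so for book lungs the derived state is 'no', and for the remaining characters it is 'yes'.
webbed digits: derived state 'yes' in Acroella, Ichnaria, Ichnodon, and Leptoilis only — synapomorphy for {Acroella, Ichnaria, Ichnodon, Leptoilis}.
Only Ichnaria, Ichnodon, and Leptoilis show the derived state 'yes' for setae branched, supporting them as a clade.
nictitating membrane (derived state 'yes') is shared by Ichnodon and Leptoilis — a synapomorphy uniting that clade.
four-chambered heart: derived state 'yes' in Cyanensis only — an autapomorphy, so it tells us nothing about relationships among taxa.
leaf margin serrate (derived state 'yes') is unique to Scleris (autapomorphy; uninformative for grouping).
book lungs: derived state 'no' in Cyanensis and Scleris only — synapomorphy for {Cyanensis, Scleris}.
Most parsimonious ingroup topology: ((Acroella,((Ichnodon,Leptoilis),Ichnaria)),(Scleris,Cyanensis)).
Changes per character on this tree: webbed digits: 1; setae branched: 1; nictitating membrane: 1; four-chambered heart: 1; leaf margin serrate: 1; book lungs: 1.
Total = 6.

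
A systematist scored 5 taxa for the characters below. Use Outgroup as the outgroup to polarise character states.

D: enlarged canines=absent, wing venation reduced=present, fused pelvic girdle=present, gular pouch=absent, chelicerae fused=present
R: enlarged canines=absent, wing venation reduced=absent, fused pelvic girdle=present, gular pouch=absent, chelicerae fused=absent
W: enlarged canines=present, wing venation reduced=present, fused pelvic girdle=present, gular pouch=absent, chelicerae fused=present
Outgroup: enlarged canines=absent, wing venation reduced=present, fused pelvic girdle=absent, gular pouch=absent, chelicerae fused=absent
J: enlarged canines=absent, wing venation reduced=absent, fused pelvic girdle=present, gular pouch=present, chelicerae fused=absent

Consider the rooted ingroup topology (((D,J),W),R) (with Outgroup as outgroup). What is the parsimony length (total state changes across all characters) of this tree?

7

Map each character onto (((D,J),W),R) (rooted by Outgroup) and count the minimum state changes it requires (Fitch parsimony):
enlarged canines: 1; wing venation reduced: 2; fused pelvic girdle: 1; gular pouch: 1; chelicerae fused: 2.
Total tree length = 7.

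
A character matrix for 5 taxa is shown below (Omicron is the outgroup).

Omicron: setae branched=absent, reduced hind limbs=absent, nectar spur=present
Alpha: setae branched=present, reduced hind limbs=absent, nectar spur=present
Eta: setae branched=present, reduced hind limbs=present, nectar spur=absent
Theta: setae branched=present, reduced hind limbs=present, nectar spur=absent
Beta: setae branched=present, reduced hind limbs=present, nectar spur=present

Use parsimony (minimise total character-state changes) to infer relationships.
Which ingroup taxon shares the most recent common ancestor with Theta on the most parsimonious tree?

Eta

Character polarity is set by the outgroup: the derived state is whichever differs from the outgroup's state, so for nectar spur the derived state is 'absent', and for the remaining characters it is 'present'.
setae branched (derived state 'present') is shared by all ingroup taxa — unites the whole ingroup.
Only Beta, Eta, and Theta show the derived state 'present' for reduced hind limbs, supporting them as a clade.
nectar spur: derived state 'absent' in Eta and Theta only — synapomorphy for {Eta, Theta}.
Most parsimonious ingroup topology: (Alpha,((Eta,Theta),Beta)).
Theta and Eta form a cherry on this tree, so they are sister taxa.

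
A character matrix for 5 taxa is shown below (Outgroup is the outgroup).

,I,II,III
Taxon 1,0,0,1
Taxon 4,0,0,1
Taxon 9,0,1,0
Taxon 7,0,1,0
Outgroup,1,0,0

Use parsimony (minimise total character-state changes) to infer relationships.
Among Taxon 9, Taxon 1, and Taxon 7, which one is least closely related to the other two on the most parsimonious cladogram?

Character polarity is set by the outgroup: the derived state is whichever differs from the outgroup's state, so for I the derived state is '0', and for the remaining characters it is '1'.
All ingroup taxa share the derived state '0' for I; it defines the ingroup but does not resolve relationships within it.
II: derived state '1' in Taxon 7 and Taxon 9 only — synapomorphy for {Taxon 7, Taxon 9}.
Only Taxon 1 and Taxon 4 show the derived state '1' for III, supporting them as a clade.
Most parsimonious ingroup topology: ((Taxon 9,Taxon 7),(Taxon 4,Taxon 1)).
Taxon 7 and Taxon 9 share a more recent common ancestor with each other than either does with Taxon 1, so Taxon 1 is the least closely related of the three.

Taxon 1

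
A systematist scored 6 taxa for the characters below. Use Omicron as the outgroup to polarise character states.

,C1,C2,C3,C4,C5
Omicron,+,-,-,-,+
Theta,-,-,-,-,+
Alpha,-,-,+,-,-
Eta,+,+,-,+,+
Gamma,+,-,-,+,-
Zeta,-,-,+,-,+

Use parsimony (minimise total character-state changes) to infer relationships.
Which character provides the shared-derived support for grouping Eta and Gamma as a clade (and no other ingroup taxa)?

C4

Character polarity is set by the outgroup: the derived state is whichever differs from the outgroup's state, so for C1, C5 the derived state is '-', and for the remaining characters it is '+'.
C1 (derived state '-') is shared by Alpha, Theta, and Zeta — a synapomorphy uniting that clade.
C2: derived state '+' in Eta only — an autapomorphy, so it tells us nothing about relationships among taxa.
C3: derived state '+' in Alpha and Zeta only — synapomorphy for {Alpha, Zeta}.
Only Eta and Gamma show the derived state '+' for C4, supporting them as a clade.
C5 (state '-') occurs in Alpha and Gamma but conflicts with the nesting implied by the other characters — most parsimoniously interpreted as homoplasy.
Most parsimonious ingroup topology: ((Theta,(Alpha,Zeta)),(Eta,Gamma)).
The clade {Eta, Gamma} is supported by C4: its derived state '+' occurs in exactly those taxa and in no other taxon (including the outgroup).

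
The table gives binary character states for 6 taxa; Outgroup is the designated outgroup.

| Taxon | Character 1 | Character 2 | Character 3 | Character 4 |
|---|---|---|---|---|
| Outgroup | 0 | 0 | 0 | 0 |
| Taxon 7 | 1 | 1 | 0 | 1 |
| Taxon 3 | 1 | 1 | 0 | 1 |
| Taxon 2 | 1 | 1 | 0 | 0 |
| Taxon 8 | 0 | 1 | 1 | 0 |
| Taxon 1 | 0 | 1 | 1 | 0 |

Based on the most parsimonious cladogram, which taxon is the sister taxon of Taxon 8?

The outgroup has state '0' for every character, so '1' is the derived state throughout.
Only Taxon 2, Taxon 3, and Taxon 7 show the derived state '1' for Character 1, supporting them as a clade.
All ingroup taxa share the derived state '1' for Character 2; it defines the ingroup but does not resolve relationships within it.
Character 3: derived state '1' in Taxon 1 and Taxon 8 only — synapomorphy for {Taxon 1, Taxon 8}.
Character 4: derived state '1' in Taxon 3 and Taxon 7 only — synapomorphy for {Taxon 3, Taxon 7}.
Most parsimonious ingroup topology: (((Taxon 7,Taxon 3),Taxon 2),(Taxon 8,Taxon 1)).
Taxon 8 and Taxon 1 form a cherry on this tree, so they are sister taxa.

Taxon 1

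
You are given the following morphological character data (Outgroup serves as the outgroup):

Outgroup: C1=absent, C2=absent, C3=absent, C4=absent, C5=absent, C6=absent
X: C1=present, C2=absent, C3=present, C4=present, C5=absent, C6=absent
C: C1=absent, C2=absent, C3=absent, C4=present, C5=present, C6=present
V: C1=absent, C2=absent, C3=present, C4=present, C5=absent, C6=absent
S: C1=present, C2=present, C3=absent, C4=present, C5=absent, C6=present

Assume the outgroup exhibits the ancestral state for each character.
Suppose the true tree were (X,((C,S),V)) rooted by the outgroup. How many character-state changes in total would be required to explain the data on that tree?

Map each character onto (X,((C,S),V)) (rooted by Outgroup) and count the minimum state changes it requires (Fitch parsimony):
C1: 2; C2: 1; C3: 2; C4: 1; C5: 1; C6: 1.
Total tree length = 8.

8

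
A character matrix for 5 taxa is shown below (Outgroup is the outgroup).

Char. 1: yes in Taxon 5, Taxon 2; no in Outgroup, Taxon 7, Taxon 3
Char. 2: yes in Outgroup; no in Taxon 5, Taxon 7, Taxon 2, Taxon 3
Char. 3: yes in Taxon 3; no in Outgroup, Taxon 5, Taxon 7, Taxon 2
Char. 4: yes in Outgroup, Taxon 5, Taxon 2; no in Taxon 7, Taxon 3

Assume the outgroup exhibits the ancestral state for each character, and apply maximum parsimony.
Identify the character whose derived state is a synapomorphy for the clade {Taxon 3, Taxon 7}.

Character polarity is set by the outgroup: the derived state is whichever differs from the outgroup's state, so for Char. 2, Char. 4 the derived state is 'no', and for the remaining characters it is 'yes'.
Only Taxon 2 and Taxon 5 show the derived state 'yes' for Char. 1, supporting them as a clade.
All ingroup taxa share the derived state 'no' for Char. 2; it defines the ingroup but does not resolve relationships within it.
Char. 3: derived state 'yes' in Taxon 3 only — an autapomorphy, so it tells us nothing about relationships among taxa.
Only Taxon 3 and Taxon 7 show the derived state 'no' for Char. 4, supporting them as a clade.
Most parsimonious ingroup topology: ((Taxon 5,Taxon 2),(Taxon 7,Taxon 3)).
The clade {Taxon 3, Taxon 7} is supported by Char. 4: its derived state 'no' occurs in exactly those taxa and in no other taxon (including the outgroup).

Char. 4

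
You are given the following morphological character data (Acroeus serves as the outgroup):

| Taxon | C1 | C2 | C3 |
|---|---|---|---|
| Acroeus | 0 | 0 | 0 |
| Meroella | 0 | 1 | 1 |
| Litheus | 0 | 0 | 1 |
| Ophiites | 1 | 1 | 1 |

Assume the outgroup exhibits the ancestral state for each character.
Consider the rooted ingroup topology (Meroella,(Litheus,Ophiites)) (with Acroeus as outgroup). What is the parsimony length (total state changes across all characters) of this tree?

4

Map each character onto (Meroella,(Litheus,Ophiites)) (rooted by Acroeus) and count the minimum state changes it requires (Fitch parsimony):
C1: 1; C2: 2; C3: 1.
Total tree length = 4.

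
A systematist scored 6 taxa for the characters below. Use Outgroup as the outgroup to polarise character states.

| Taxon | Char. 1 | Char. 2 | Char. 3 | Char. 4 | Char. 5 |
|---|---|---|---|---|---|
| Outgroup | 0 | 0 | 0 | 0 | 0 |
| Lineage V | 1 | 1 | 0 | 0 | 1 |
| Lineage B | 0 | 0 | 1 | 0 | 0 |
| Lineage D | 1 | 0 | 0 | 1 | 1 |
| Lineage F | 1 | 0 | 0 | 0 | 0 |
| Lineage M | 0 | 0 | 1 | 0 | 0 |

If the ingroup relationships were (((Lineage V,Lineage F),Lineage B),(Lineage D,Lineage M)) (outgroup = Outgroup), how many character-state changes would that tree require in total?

8

Map each character onto (((Lineage V,Lineage F),Lineage B),(Lineage D,Lineage M)) (rooted by Outgroup) and count the minimum state changes it requires (Fitch parsimony):
Char. 1: 2; Char. 2: 1; Char. 3: 2; Char. 4: 1; Char. 5: 2.
Total tree length = 8.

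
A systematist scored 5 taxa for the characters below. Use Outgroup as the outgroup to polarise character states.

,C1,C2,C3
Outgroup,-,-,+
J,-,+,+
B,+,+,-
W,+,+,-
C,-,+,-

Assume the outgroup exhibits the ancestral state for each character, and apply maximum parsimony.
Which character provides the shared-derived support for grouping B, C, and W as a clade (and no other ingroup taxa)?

Character polarity is set by the outgroup: the derived state is whichever differs from the outgroup's state, so for C3 the derived state is '-', and for the remaining characters it is '+'.
C1: derived state '+' in B and W only — synapomorphy for {B, W}.
C2 (derived state '+') is shared by all ingroup taxa — unites the whole ingroup.
C3 (derived state '-') is shared by B, C, and W — a synapomorphy uniting that clade.
Most parsimonious ingroup topology: (J,((B,W),C)).
The clade {B, C, W} is supported by C3: its derived state '-' occurs in exactly those taxa and in no other taxon (including the outgroup).

C3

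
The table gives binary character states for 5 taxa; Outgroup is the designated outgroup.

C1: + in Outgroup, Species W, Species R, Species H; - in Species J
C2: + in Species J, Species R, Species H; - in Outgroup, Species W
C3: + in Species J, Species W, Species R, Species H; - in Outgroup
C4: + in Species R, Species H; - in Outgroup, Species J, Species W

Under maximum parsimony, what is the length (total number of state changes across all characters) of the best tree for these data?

Character polarity is set by the outgroup: the derived state is whichever differs from the outgroup's state, so for C1 the derived state is '-', and for the remaining characters it is '+'.
C1 (derived state '-') is unique to Species J (autapomorphy; uninformative for grouping).
Only Species H, Species J, and Species R show the derived state '+' for C2, supporting them as a clade.
All ingroup taxa share the derived state '+' for C3; it defines the ingroup but does not resolve relationships within it.
Only Species H and Species R show the derived state '+' for C4, supporting them as a clade.
Most parsimonious ingroup topology: ((Species J,(Species R,Species H)),Species W).
Changes per character on this tree: C1: 1; C2: 1; C3: 1; C4: 1.
Total = 4.

4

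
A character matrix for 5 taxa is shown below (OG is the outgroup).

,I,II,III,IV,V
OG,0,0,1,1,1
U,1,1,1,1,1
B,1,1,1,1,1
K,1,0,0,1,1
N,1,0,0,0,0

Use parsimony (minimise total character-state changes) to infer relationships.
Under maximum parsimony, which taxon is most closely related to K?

N

Character polarity is set by the outgroup: the derived state is whichever differs from the outgroup's state, so for III, IV, V the derived state is '0', and for the remaining characters it is '1'.
All ingroup taxa share the derived state '1' for I; it defines the ingroup but does not resolve relationships within it.
II (derived state '1') is shared by B and U — a synapomorphy uniting that clade.
III: derived state '0' in K and N only — synapomorphy for {K, N}.
IV (derived state '0') is unique to N (autapomorphy; uninformative for grouping).
V (derived state '0') is unique to N (autapomorphy; uninformative for grouping).
Most parsimonious ingroup topology: ((U,B),(K,N)).
K and N form a cherry on this tree, so they are sister taxa.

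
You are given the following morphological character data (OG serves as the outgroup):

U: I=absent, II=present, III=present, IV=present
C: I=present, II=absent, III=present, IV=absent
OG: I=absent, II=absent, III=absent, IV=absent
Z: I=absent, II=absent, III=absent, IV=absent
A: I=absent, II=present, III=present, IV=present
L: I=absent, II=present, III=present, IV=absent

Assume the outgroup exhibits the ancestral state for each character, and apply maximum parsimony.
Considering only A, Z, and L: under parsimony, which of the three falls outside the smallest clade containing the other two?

The outgroup has state 'absent' for every character, so 'present' is the derived state throughout.
I (derived state 'present') is unique to C (autapomorphy; uninformative for grouping).
Only A, L, and U show the derived state 'present' for II, supporting them as a clade.
III: derived state 'present' in A, C, L, and U only — synapomorphy for {A, C, L, U}.
IV (derived state 'present') is shared by A and U — a synapomorphy uniting that clade.
Most parsimonious ingroup topology: (Z,(((U,A),L),C)).
L and A share a more recent common ancestor with each other than either does with Z, so Z is the least closely related of the three.

Z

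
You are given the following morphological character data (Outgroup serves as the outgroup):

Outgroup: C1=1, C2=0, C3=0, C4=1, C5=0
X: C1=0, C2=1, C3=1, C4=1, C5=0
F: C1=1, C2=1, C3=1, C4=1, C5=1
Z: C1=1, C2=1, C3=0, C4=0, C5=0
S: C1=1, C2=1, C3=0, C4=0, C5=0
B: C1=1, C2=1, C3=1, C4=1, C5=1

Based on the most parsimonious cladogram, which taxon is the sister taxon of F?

Character polarity is set by the outgroup: the derived state is whichever differs from the outgroup's state, so for C1, C4 the derived state is '0', and for the remaining characters it is '1'.
C1 (derived state '0') is unique to X (autapomorphy; uninformative for grouping).
All ingroup taxa share the derived state '1' for C2; it defines the ingroup but does not resolve relationships within it.
C3 (derived state '1') is shared by B, F, and X — a synapomorphy uniting that clade.
C4 (derived state '0') is shared by S and Z — a synapomorphy uniting that clade.
C5 (derived state '1') is shared by B and F — a synapomorphy uniting that clade.
Most parsimonious ingroup topology: ((X,(F,B)),(Z,S)).
F and B form a cherry on this tree, so they are sister taxa.

B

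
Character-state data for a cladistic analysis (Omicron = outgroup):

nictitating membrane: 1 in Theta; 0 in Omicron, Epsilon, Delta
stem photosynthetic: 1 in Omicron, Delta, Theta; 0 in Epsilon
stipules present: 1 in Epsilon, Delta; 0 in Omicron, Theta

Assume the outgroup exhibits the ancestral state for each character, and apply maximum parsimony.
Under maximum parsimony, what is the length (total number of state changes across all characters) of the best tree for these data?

Character polarity is set by the outgroup: the derived state is whichever differs from the outgroup's state, so for stem photosynthetic the derived state is '0', and for the remaining characters it is '1'.
nictitating membrane (derived state '1') is unique to Theta (autapomorphy; uninformative for grouping).
stem photosynthetic (derived state '0') is unique to Epsilon (autapomorphy; uninformative for grouping).
Only Delta and Epsilon show the derived state '1' for stipules present, supporting them as a clade.
Most parsimonious ingroup topology: ((Epsilon,Delta),Theta).
Changes per character on this tree: nictitating membrane: 1; stem photosynthetic: 1; stipules present: 1.
Total = 3.

3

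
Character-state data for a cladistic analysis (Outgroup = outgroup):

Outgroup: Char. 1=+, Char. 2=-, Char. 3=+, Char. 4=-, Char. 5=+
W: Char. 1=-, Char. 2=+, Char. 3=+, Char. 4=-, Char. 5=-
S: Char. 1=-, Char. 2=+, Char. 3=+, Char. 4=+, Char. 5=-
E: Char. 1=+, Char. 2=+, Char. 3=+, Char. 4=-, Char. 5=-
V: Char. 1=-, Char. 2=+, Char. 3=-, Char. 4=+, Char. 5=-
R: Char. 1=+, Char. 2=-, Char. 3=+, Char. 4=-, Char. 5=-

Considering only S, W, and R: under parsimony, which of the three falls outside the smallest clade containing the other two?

Character polarity is set by the outgroup: the derived state is whichever differs from the outgroup's state, so for Char. 1, Char. 3, Char. 5 the derived state is '-', and for the remaining characters it is '+'.
Char. 1 (derived state '-') is shared by S, V, and W — a synapomorphy uniting that clade.
Char. 2 (derived state '+') is shared by E, S, V, and W — a synapomorphy uniting that clade.
Char. 3: derived state '-' in V only — an autapomorphy, so it tells us nothing about relationships among taxa.
Only S and V show the derived state '+' for Char. 4, supporting them as a clade.
All ingroup taxa share the derived state '-' for Char. 5; it defines the ingroup but does not resolve relationships within it.
Most parsimonious ingroup topology: (((W,(S,V)),E),R).
W and S share a more recent common ancestor with each other than either does with R, so R is the least closely related of the three.

R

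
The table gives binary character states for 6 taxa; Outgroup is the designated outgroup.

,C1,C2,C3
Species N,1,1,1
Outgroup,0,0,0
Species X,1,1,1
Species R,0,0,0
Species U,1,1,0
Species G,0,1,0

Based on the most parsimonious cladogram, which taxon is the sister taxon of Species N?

Species X

The outgroup has state '0' for every character, so '1' is the derived state throughout.
C1 (derived state '1') is shared by Species N, Species U, and Species X — a synapomorphy uniting that clade.
Only Species G, Species N, Species U, and Species X show the derived state '1' for C2, supporting them as a clade.
Only Species N and Species X show the derived state '1' for C3, supporting them as a clade.
Most parsimonious ingroup topology: (Species R,((Species U,(Species N,Species X)),Species G)).
Species N and Species X form a cherry on this tree, so they are sister taxa.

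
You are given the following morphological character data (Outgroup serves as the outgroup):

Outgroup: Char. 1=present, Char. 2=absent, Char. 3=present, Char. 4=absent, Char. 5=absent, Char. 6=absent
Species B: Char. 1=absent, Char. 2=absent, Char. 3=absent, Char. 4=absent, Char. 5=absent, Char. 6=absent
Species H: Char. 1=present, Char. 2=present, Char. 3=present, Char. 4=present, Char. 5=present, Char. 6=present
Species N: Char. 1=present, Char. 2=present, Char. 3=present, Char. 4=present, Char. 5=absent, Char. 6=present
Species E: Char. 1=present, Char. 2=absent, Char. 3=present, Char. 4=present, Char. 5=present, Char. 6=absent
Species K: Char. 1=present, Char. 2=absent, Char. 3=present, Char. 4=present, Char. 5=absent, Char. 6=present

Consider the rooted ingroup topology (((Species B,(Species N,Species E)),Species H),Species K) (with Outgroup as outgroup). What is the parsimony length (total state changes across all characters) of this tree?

11

Map each character onto (((Species B,(Species N,Species E)),Species H),Species K) (rooted by Outgroup) and count the minimum state changes it requires (Fitch parsimony):
Char. 1: 1; Char. 2: 2; Char. 3: 1; Char. 4: 2; Char. 5: 2; Char. 6: 3.
Total tree length = 11.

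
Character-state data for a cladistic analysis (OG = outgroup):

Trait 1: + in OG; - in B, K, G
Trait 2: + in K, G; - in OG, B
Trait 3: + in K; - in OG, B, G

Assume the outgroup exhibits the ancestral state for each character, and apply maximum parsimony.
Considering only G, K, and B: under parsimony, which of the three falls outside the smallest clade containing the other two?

Character polarity is set by the outgroup: the derived state is whichever differs from the outgroup's state, so for Trait 1 the derived state is '-', and for the remaining characters it is '+'.
All ingroup taxa share the derived state '-' for Trait 1; it defines the ingroup but does not resolve relationships within it.
Only G and K show the derived state '+' for Trait 2, supporting them as a clade.
Trait 3: derived state '+' in K only — an autapomorphy, so it tells us nothing about relationships among taxa.
Most parsimonious ingroup topology: (B,(K,G)).
K and G share a more recent common ancestor with each other than either does with B, so B is the least closely related of the three.

B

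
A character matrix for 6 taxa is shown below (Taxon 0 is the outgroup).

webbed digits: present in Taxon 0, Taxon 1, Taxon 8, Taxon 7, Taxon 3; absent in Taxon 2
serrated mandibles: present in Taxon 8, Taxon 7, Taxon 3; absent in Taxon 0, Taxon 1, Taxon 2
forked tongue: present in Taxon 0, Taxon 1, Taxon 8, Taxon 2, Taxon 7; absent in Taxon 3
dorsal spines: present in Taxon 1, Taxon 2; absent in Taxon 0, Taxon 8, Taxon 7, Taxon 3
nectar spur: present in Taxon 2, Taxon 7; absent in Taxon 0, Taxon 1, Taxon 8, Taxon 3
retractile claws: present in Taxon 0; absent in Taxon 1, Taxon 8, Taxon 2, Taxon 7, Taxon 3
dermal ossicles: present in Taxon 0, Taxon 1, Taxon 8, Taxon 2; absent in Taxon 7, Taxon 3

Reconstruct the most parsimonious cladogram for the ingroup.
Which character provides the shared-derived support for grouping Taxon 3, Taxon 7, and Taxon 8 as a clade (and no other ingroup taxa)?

Character polarity is set by the outgroup: the derived state is whichever differs from the outgroup's state, so for webbed digits, forked tongue, retractile claws, dermal ossicles the derived state is 'absent', and for the remaining characters it is 'present'.
webbed digits: derived state 'absent' in Taxon 2 only — an autapomorphy, so it tells us nothing about relationships among taxa.
serrated mandibles (derived state 'present') is shared by Taxon 3, Taxon 7, and Taxon 8 — a synapomorphy uniting that clade.
forked tongue (derived state 'absent') is unique to Taxon 3 (autapomorphy; uninformative for grouping).
dorsal spines: derived state 'present' in Taxon 1 and Taxon 2 only — synapomorphy for {Taxon 1, Taxon 2}.
nectar spur (state 'present') occurs in Taxon 2 and Taxon 7 but conflicts with the nesting implied by the other characters — most parsimoniously interpreted as homoplasy.
retractile claws (derived state 'absent') is shared by all ingroup taxa — unites the whole ingroup.
dermal ossicles (derived state 'absent') is shared by Taxon 3 and Taxon 7 — a synapomorphy uniting that clade.
Most parsimonious ingroup topology: ((Taxon 1,Taxon 2),(Taxon 8,(Taxon 7,Taxon 3))).
The clade {Taxon 3, Taxon 7, Taxon 8} is supported by serrated mandibles: its derived state 'present' occurs in exactly those taxa and in no other taxon (including the outgroup).

serrated mandibles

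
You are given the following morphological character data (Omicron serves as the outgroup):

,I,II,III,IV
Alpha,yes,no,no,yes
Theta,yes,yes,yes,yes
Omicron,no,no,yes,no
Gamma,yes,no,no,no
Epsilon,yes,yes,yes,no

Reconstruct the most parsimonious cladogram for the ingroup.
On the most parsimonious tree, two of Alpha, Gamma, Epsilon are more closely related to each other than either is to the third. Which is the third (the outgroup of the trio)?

Epsilon

Character polarity is set by the outgroup: the derived state is whichever differs from the outgroup's state, so for III the derived state is 'no', and for the remaining characters it is 'yes'.
All ingroup taxa share the derived state 'yes' for I; it defines the ingroup but does not resolve relationships within it.
Only Epsilon and Theta show the derived state 'yes' for II, supporting them as a clade.
III (derived state 'no') is shared by Alpha and Gamma — a synapomorphy uniting that clade.
IV (state 'yes') occurs in Alpha and Theta but conflicts with the nesting implied by the other characters — most parsimoniously interpreted as homoplasy.
Most parsimonious ingroup topology: ((Theta,Epsilon),(Gamma,Alpha)).
Gamma and Alpha share a more recent common ancestor with each other than either does with Epsilon, so Epsilon is the least closely related of the three.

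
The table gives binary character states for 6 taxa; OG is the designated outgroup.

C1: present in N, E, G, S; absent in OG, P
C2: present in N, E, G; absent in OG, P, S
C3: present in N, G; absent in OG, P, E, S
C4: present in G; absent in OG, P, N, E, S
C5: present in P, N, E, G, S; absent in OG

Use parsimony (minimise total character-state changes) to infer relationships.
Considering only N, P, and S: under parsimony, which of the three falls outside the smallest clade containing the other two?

P

The outgroup has state 'absent' for every character, so 'present' is the derived state throughout.
Only E, G, N, and S show the derived state 'present' for C1, supporting them as a clade.
C2 (derived state 'present') is shared by E, G, and N — a synapomorphy uniting that clade.
C3: derived state 'present' in G and N only — synapomorphy for {G, N}.
C4 (derived state 'present') is unique to G (autapomorphy; uninformative for grouping).
C5 (derived state 'present') is shared by all ingroup taxa — unites the whole ingroup.
Most parsimonious ingroup topology: (P,(((N,G),E),S)).
N and S share a more recent common ancestor with each other than either does with P, so P is the least closely related of the three.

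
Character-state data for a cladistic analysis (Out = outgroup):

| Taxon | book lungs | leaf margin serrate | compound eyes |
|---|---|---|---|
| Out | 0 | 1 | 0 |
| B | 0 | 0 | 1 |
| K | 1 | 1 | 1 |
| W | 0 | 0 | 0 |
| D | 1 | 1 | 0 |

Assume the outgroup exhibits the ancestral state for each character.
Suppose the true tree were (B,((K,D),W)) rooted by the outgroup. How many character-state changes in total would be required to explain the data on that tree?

Map each character onto (B,((K,D),W)) (rooted by Out) and count the minimum state changes it requires (Fitch parsimony):
book lungs: 1; leaf margin serrate: 2; compound eyes: 2.
Total tree length = 5.

5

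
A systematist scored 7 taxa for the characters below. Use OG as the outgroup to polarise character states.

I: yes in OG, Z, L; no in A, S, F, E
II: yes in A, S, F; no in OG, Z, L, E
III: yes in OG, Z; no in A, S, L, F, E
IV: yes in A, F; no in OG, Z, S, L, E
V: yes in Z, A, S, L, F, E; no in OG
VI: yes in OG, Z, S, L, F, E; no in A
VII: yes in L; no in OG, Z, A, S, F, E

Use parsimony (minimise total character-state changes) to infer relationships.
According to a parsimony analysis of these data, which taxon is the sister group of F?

A

Character polarity is set by the outgroup: the derived state is whichever differs from the outgroup's state, so for I, III, VI the derived state is 'no', and for the remaining characters it is 'yes'.
I (derived state 'no') is shared by A, E, F, and S — a synapomorphy uniting that clade.
Only A, F, and S show the derived state 'yes' for II, supporting them as a clade.
III (derived state 'no') is shared by A, E, F, L, and S — a synapomorphy uniting that clade.
IV (derived state 'yes') is shared by A and F — a synapomorphy uniting that clade.
All ingroup taxa share the derived state 'yes' for V; it defines the ingroup but does not resolve relationships within it.
VI (derived state 'no') is unique to A (autapomorphy; uninformative for grouping).
VII (derived state 'yes') is unique to L (autapomorphy; uninformative for grouping).
Most parsimonious ingroup topology: (Z,((((A,F),S),E),L)).
F and A form a cherry on this tree, so they are sister taxa.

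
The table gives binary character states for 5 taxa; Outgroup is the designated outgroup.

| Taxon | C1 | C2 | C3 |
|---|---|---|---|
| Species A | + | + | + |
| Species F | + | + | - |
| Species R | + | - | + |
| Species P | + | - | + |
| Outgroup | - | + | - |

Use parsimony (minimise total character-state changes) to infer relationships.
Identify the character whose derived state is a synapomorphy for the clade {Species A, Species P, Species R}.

C3

Character polarity is set by the outgroup: the derived state is whichever differs from the outgroup's state, so for C2 the derived state is '-', and for the remaining characters it is '+'.
All ingroup taxa share the derived state '+' for C1; it defines the ingroup but does not resolve relationships within it.
C2 (derived state '-') is shared by Species P and Species R — a synapomorphy uniting that clade.
Only Species A, Species P, and Species R show the derived state '+' for C3, supporting them as a clade.
Most parsimonious ingroup topology: (((Species P,Species R),Species A),Species F).
The clade {Species A, Species P, Species R} is supported by C3: its derived state '+' occurs in exactly those taxa and in no other taxon (including the outgroup).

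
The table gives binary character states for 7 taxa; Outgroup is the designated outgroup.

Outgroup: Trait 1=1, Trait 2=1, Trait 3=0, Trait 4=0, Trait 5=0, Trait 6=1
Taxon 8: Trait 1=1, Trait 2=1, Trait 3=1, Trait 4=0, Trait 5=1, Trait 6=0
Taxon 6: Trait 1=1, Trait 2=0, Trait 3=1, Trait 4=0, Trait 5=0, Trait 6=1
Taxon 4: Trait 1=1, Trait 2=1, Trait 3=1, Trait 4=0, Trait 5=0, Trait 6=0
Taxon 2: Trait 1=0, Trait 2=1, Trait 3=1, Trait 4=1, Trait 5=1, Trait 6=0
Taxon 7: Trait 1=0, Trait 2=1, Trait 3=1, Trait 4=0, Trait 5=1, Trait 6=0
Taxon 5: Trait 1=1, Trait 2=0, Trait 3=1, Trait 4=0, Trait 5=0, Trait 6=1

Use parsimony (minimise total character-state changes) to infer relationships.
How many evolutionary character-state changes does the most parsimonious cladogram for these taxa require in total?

Character polarity is set by the outgroup: the derived state is whichever differs from the outgroup's state, so for Trait 1, Trait 2, Trait 6 the derived state is '0', and for the remaining characters it is '1'.
Trait 1: derived state '0' in Taxon 2 and Taxon 7 only — synapomorphy for {Taxon 2, Taxon 7}.
Trait 2 (derived state '0') is shared by Taxon 5 and Taxon 6 — a synapomorphy uniting that clade.
Trait 3 (derived state '1') is shared by all ingroup taxa — unites the whole ingroup.
Trait 4 (derived state '1') is unique to Taxon 2 (autapomorphy; uninformative for grouping).
Only Taxon 2, Taxon 7, and Taxon 8 show the derived state '1' for Trait 5, supporting them as a clade.
Only Taxon 2, Taxon 4, Taxon 7, and Taxon 8 show the derived state '0' for Trait 6, supporting them as a clade.
Most parsimonious ingroup topology: (((Taxon 8,(Taxon 2,Taxon 7)),Taxon 4),(Taxon 6,Taxon 5)).
Changes per character on this tree: Trait 1: 1; Trait 2: 1; Trait 3: 1; Trait 4: 1; Trait 5: 1; Trait 6: 1.
Total = 6.

6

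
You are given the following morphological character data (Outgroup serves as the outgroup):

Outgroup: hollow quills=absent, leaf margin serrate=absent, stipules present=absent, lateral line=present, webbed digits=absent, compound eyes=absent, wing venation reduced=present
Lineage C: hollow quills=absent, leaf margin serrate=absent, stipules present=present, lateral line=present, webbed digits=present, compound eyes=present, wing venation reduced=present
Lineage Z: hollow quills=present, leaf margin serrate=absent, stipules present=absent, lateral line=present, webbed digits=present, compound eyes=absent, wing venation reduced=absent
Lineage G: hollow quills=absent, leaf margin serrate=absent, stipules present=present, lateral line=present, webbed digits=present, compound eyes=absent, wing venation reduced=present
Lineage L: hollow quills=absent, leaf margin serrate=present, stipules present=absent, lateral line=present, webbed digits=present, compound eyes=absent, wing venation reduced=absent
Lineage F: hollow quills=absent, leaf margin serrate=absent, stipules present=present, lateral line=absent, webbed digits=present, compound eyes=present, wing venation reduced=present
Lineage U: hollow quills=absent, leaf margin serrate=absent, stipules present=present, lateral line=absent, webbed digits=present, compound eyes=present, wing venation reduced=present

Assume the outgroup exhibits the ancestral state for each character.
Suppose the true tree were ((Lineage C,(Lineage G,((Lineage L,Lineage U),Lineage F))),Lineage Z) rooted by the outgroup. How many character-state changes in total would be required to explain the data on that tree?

12

Map each character onto ((Lineage C,(Lineage G,((Lineage L,Lineage U),Lineage F))),Lineage Z) (rooted by Outgroup) and count the minimum state changes it requires (Fitch parsimony):
hollow quills: 1; leaf margin serrate: 1; stipules present: 2; lateral line: 2; webbed digits: 1; compound eyes: 3; wing venation reduced: 2.
Total tree length = 12.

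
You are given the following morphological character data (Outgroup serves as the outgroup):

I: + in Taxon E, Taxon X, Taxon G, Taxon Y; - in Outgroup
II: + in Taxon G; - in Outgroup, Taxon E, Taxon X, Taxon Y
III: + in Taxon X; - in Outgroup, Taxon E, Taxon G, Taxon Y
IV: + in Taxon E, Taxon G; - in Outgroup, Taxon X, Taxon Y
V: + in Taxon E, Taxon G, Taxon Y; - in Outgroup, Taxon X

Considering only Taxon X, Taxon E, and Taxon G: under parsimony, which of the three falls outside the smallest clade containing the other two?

The outgroup has state '-' for every character, so '+' is the derived state throughout.
I (derived state '+') is shared by all ingroup taxa — unites the whole ingroup.
II (derived state '+') is unique to Taxon G (autapomorphy; uninformative for grouping).
III (derived state '+') is unique to Taxon X (autapomorphy; uninformative for grouping).
IV (derived state '+') is shared by Taxon E and Taxon G — a synapomorphy uniting that clade.
V: derived state '+' in Taxon E, Taxon G, and Taxon Y only — synapomorphy for {Taxon E, Taxon G, Taxon Y}.
Most parsimonious ingroup topology: (((Taxon E,Taxon G),Taxon Y),Taxon X).
Taxon G and Taxon E share a more recent common ancestor with each other than either does with Taxon X, so Taxon X is the least closely related of the three.

Taxon X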